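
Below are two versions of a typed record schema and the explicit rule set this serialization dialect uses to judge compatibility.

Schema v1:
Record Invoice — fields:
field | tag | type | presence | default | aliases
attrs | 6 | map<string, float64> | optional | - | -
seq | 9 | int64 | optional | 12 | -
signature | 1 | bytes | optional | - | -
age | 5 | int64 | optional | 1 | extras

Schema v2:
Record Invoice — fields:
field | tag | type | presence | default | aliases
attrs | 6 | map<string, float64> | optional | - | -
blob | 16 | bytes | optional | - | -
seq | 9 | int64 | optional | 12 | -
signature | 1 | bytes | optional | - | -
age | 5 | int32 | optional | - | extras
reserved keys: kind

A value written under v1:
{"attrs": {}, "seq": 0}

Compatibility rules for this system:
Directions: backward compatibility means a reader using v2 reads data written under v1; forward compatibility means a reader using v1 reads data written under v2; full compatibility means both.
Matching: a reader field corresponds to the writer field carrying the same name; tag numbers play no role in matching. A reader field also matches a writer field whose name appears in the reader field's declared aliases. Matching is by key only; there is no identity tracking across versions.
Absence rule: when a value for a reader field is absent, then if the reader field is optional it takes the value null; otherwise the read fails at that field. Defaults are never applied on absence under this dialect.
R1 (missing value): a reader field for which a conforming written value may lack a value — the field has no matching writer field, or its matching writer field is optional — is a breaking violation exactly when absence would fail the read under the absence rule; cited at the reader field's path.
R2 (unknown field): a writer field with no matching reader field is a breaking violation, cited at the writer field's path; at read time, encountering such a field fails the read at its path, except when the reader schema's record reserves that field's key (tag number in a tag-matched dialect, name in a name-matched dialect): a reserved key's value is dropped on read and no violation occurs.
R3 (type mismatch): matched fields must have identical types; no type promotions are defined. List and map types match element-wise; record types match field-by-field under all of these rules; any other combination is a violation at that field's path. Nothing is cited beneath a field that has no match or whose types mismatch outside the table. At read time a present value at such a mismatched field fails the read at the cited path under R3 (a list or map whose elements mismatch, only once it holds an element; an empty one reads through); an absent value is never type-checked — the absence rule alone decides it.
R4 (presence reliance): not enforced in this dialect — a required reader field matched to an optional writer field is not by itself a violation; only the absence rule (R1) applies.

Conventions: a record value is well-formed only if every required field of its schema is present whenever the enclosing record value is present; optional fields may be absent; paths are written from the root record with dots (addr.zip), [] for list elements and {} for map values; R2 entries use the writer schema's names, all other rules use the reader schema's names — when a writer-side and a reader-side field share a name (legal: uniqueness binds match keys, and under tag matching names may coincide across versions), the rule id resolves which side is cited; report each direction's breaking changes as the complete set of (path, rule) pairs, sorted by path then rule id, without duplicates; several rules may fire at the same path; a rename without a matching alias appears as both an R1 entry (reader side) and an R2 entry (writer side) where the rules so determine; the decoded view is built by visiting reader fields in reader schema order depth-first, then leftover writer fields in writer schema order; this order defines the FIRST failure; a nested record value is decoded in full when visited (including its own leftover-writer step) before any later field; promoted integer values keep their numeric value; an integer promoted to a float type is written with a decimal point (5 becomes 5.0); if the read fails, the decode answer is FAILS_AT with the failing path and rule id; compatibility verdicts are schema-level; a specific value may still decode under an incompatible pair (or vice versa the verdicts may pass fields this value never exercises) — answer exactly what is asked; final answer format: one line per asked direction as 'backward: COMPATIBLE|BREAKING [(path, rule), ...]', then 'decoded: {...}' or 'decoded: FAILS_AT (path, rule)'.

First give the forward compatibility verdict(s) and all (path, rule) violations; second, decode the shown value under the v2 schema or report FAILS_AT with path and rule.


the writer's type comes first in each Invoice pair
forward pass over Invoice, reader schema v1, writer schema v2:
  map<string, float64> -> map<string, float64>, writer optional: attrs aligns to attrs
  int64 -> int64, writer optional: seq aligns to seq
  bytes -> bytes, writer optional: signature aligns to signature
  int32 -> int64, writer optional: age aligns to age
  writer blob: unknown to reader
  R3 fires at age
  R2 fires at blob
  => forward: BREAKING (2)
decode walk for Invoice under reader schema v2:
  attrs := {}
  blob := null (missing; optional => null)
  seq := 0
  signature := null (missing; optional => null)
  age := null (missing; optional => null)
  => decoded: {"attrs": {}, "blob": null, "seq": 0, "signature": null, "age": null}

forward: BREAKING [(age, R3), (blob, R2)]; decoded: {"attrs": {}, "blob": null, "seq": 0, "signature": null, "age": null}


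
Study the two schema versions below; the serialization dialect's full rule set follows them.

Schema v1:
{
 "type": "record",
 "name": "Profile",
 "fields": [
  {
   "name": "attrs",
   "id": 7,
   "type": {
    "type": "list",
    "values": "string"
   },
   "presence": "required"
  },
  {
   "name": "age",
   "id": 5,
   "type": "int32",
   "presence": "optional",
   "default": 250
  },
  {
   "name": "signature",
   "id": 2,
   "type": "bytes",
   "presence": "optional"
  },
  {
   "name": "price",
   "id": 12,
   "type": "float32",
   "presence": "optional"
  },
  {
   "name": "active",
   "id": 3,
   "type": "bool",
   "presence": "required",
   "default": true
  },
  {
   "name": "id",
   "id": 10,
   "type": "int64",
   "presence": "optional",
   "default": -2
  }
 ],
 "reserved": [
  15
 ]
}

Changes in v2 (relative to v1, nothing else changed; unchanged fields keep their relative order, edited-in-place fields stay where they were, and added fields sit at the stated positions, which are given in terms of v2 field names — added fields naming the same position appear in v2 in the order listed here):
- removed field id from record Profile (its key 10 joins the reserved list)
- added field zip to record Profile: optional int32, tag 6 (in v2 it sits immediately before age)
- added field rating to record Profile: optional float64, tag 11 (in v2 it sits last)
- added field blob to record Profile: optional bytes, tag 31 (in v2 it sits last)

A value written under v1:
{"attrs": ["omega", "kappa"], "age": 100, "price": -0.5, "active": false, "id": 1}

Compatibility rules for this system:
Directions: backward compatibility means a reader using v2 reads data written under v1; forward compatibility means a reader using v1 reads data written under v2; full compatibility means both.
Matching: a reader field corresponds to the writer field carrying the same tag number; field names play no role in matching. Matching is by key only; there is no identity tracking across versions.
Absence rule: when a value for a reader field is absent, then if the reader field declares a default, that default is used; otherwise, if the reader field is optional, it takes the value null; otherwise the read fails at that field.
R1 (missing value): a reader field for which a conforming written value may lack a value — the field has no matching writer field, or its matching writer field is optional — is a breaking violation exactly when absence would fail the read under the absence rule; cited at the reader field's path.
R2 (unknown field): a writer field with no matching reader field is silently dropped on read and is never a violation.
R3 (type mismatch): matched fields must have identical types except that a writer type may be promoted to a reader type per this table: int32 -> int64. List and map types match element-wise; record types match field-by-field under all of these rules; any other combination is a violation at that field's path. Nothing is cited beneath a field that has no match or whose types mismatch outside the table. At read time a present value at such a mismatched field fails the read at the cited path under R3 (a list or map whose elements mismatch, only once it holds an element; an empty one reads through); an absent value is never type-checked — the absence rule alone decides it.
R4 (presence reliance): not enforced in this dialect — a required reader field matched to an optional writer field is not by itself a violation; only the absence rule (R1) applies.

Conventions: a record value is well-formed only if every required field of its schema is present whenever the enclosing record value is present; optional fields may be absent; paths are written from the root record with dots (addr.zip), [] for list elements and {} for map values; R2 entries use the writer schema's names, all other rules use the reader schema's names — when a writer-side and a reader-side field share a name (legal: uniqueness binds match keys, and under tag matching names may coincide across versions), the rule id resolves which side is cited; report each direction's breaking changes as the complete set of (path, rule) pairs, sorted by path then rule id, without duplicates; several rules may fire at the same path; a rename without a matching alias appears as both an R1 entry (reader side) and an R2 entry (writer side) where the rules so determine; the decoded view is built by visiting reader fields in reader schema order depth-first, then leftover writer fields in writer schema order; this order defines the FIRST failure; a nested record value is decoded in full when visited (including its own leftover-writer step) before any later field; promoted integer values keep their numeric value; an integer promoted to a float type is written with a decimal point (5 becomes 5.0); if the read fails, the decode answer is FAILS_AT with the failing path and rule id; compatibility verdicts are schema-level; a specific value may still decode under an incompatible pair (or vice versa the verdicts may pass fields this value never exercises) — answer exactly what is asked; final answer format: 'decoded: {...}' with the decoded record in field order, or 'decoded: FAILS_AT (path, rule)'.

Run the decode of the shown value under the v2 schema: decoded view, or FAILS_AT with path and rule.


decoded: {"attrs": ["omega", "kappa"], "zip": null, "age": 100, "signature": null, "price": -0.5, "active": false, "rating": null, "blob": null}

in Profile below, arrows point writer -> reader
decode (reader v2):
  attrs := ["omega", "kappa"]
  zip := null (absent, optional -> null)
  age := 100
  signature := null (absent, optional -> null)
  price := -0.5
  active := false
  rating := null (absent, optional -> null)
  blob := null (absent, optional -> null)
  writer id: unknown -> dropped
  => decoded: {"attrs": ["omega", "kappa"], "zip": null, "age": 100, "signature": null, "price": -0.5, "active": false, "rating": null, "blob": null}


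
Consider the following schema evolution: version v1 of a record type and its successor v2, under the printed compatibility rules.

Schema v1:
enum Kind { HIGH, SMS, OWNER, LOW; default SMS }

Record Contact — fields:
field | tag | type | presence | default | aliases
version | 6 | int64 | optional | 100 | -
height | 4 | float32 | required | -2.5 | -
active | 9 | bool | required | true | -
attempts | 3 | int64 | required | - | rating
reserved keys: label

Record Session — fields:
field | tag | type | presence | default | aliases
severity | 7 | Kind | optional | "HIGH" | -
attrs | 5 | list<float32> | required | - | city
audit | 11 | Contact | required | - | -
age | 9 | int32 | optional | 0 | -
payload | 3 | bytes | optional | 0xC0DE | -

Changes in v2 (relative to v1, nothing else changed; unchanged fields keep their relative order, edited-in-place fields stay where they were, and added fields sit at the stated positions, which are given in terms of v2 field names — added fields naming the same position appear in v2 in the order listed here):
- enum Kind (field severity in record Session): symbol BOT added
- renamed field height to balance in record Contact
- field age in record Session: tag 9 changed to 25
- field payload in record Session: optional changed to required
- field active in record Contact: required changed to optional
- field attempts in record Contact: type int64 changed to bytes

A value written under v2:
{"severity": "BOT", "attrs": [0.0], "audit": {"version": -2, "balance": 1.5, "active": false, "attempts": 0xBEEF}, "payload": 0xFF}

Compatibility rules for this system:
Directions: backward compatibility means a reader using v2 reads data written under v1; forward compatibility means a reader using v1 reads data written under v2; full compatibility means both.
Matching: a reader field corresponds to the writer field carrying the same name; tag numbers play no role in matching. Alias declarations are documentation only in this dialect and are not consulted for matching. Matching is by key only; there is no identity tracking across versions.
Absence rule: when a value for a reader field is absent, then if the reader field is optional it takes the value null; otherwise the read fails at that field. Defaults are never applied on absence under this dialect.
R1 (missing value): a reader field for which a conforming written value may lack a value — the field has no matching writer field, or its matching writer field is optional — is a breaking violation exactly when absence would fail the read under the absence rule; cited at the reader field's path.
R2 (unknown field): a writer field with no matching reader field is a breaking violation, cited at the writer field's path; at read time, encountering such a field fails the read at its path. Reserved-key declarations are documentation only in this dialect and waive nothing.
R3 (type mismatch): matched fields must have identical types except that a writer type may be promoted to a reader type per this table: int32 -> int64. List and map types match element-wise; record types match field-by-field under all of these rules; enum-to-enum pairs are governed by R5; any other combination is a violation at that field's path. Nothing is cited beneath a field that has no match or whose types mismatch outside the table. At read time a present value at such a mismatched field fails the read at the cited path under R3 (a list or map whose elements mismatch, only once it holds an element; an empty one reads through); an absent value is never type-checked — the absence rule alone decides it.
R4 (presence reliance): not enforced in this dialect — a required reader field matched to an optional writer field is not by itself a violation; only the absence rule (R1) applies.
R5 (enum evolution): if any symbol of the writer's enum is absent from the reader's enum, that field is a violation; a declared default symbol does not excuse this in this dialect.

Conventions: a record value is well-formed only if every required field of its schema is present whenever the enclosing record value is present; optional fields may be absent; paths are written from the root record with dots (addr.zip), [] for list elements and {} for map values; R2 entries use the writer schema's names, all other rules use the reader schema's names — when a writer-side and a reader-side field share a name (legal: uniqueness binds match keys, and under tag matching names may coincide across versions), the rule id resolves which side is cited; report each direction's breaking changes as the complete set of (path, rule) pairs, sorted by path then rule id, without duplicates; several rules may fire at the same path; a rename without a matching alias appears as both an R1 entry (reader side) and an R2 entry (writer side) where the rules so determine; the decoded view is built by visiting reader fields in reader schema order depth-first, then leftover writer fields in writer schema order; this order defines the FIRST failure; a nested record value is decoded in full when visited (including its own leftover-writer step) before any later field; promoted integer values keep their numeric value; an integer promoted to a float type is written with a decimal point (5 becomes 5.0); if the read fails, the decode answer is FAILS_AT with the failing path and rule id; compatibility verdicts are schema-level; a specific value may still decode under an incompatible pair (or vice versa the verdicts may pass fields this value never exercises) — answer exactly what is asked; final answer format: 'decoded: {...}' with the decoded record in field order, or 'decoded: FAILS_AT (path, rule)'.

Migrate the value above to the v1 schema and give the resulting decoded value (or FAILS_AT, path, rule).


decoded: FAILS_AT (severity, R5)

in Session below, arrows point writer -> reader
decode (reader v1):
  read fails at severity under R5
  => FAILS_AT (severity, R5)
the rest of the Session diff is inert for this question:
  renamed field height to balance in record Contact -> schema-level compatibility only; this Session value's decode is unchanged
  field age in record Session: tag 9 changed to 25 -> no rule fires on it and the decoded Session view is identical with or without it
  field payload in record Session: optional changed to required -> schema-level compatibility only; this Session value's decode is unchanged
  field active in record Contact: required changed to optional -> schema-level compatibility only; this Session value's decode is unchanged
  field attempts in record Contact: type int64 changed to bytes -> schema-level compatibility only; this Session value's decode is unchanged


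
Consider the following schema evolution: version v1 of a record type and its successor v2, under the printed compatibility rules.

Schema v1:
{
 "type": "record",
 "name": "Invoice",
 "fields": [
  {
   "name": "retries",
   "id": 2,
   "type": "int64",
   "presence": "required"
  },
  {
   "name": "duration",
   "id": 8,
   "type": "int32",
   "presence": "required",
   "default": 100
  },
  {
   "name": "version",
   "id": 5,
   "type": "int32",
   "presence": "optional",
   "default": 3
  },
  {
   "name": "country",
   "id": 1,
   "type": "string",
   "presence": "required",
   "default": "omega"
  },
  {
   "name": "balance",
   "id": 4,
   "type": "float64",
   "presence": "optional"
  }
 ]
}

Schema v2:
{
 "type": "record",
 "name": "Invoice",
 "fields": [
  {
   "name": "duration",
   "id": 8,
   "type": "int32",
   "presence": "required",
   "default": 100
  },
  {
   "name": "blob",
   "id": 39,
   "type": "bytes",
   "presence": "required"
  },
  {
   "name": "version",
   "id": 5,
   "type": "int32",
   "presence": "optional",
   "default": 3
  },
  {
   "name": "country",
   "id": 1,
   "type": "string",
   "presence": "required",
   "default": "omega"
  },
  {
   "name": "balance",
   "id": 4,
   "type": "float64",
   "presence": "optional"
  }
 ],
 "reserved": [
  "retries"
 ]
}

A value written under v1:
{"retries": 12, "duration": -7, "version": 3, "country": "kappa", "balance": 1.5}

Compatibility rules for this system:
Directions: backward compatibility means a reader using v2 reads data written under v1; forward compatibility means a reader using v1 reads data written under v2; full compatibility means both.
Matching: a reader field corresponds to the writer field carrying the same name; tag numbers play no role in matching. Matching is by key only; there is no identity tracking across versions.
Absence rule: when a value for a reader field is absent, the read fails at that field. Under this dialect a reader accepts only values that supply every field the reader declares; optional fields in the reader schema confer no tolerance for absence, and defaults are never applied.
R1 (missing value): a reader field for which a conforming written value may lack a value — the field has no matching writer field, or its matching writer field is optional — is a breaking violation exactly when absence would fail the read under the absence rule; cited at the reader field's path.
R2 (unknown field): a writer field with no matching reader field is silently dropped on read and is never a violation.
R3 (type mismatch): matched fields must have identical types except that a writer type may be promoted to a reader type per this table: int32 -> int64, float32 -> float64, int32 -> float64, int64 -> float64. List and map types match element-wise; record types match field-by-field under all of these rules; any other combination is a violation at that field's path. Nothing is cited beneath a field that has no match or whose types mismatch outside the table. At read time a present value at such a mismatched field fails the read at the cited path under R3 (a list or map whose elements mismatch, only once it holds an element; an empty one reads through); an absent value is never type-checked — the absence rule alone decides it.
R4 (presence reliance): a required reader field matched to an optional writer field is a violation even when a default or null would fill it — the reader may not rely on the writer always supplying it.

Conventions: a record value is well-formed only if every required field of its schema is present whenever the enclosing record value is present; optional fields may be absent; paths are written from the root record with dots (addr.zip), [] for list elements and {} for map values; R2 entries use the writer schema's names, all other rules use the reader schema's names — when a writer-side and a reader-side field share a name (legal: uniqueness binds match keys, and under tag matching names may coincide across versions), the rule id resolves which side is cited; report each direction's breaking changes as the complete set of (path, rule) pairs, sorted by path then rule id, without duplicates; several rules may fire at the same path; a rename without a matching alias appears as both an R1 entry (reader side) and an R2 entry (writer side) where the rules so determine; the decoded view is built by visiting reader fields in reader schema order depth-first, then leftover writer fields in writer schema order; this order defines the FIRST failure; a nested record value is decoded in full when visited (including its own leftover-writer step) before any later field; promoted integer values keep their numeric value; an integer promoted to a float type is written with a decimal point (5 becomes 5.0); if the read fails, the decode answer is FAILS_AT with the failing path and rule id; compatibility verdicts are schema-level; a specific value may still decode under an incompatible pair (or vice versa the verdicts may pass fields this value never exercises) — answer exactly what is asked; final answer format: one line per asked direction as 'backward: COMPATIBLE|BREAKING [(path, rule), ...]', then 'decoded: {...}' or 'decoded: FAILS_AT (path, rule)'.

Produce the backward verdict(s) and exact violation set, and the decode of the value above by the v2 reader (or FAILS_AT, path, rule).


the writer's type comes first in each Invoice pair
backward analysis of Invoice with v2 as reader and v1 as writer:
  duration <- duration (int32 -> int32, writer required)
  blob: no writer match
  version <- version (int32 -> int32, writer optional)
  country <- country (string -> string, writer required)
  balance <- balance (float64 -> float64, writer optional)
  writer retries: unknown to reader
  violation R1 at balance
  violation R1 at blob
  violation R1 at version
  => backward: BREAKING (3)
decode (reader v2):
  duration := -7
  read fails at blob under R1 (no fill)
  => FAILS_AT (blob, R1)
diffs on Invoice not affecting the asked answer:
  removed field retries from record Invoice (its key "retries" joins the reserved list) -> affects forward compatibility only, which is not asked

backward: BREAKING [(balance, R1), (blob, R1), (version, R1)]; decoded: FAILS_AT (blob, R1)


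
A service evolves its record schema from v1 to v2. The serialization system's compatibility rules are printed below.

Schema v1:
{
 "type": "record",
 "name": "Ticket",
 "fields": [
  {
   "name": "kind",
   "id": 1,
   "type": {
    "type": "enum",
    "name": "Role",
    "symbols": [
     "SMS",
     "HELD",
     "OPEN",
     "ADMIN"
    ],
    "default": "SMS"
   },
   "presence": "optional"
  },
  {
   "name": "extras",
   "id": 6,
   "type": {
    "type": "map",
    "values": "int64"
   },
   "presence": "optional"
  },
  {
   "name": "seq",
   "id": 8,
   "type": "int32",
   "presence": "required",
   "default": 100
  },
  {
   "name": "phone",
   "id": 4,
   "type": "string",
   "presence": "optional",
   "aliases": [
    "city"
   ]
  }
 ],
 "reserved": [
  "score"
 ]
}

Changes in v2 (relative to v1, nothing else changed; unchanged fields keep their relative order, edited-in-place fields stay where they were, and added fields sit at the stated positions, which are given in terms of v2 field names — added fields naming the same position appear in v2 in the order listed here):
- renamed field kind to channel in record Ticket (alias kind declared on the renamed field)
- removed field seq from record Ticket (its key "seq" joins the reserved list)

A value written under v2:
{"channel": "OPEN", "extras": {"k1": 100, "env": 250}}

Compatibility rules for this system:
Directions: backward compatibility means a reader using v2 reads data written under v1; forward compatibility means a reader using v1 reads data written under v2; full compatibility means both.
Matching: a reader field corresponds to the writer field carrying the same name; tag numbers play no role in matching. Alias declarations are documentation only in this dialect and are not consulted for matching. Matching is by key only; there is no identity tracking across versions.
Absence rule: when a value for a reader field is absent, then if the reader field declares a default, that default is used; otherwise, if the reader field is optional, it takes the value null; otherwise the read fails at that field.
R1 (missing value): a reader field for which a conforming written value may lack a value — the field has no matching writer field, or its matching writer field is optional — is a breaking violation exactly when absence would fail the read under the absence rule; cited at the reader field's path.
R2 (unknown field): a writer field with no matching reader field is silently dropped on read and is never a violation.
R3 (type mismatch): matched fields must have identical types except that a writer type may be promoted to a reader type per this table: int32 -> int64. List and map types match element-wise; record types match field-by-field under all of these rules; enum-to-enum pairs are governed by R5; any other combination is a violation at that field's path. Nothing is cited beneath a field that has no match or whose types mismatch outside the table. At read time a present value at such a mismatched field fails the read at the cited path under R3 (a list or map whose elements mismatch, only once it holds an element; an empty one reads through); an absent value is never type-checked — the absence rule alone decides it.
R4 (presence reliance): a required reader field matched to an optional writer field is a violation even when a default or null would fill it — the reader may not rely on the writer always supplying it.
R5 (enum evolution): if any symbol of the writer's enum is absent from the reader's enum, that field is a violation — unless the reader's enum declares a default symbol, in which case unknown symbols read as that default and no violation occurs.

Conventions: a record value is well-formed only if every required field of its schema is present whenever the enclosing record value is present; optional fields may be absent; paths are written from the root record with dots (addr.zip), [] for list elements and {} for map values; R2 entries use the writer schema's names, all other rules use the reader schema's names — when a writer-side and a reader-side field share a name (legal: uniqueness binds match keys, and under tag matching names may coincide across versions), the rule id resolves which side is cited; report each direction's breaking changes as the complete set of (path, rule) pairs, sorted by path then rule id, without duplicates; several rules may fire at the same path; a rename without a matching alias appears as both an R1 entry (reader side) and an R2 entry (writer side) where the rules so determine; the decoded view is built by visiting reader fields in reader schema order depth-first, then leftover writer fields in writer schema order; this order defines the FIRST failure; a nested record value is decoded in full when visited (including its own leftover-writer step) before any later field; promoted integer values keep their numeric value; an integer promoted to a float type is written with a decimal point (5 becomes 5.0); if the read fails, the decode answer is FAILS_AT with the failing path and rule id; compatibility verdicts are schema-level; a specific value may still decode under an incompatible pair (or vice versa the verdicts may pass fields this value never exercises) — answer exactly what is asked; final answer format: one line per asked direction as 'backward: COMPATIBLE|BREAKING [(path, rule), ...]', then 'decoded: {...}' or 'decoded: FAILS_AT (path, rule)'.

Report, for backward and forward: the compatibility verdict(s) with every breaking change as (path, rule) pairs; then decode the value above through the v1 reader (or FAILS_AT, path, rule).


backward: COMPATIBLE []; forward: COMPATIBLE []; decoded: {"kind": null, "extras": {"k1": 100, "env": 250}, "seq": 100, "phone": null}

each type pair in Ticket: writer, then reader
backward on Ticket — v2 reading data written by v1:
  channel: no writer-side match
  extras <- extras (map<string, int64> -> map<string, int64>, writer optional)
  phone <- phone (string -> string, writer optional)
  writer kind: unknown to reader
  writer seq: unknown to reader
  => backward verdict for Ticket: COMPATIBLE, no violations
forward on Ticket — v1 reading data written by v2:
  kind: no writer-side match
  extras <- extras (map<string, int64> -> map<string, int64>, writer optional)
  seq: no writer-side match
  phone <- phone (string -> string, writer optional)
  writer channel: unknown to reader
  => forward verdict for Ticket: COMPATIBLE, no violations
decode walk for Ticket under reader schema v1:
  kind := null (not supplied -> null)
  extras := {"k1": 100, "env": 250}
  seq := 100 (no value, default fills)
  phone := null (not supplied -> null)
  writer channel: unmatched, discarded
  => decoded: {"kind": null, "extras": {"k1": 100, "env": 250}, "seq": 100, "phone": null}


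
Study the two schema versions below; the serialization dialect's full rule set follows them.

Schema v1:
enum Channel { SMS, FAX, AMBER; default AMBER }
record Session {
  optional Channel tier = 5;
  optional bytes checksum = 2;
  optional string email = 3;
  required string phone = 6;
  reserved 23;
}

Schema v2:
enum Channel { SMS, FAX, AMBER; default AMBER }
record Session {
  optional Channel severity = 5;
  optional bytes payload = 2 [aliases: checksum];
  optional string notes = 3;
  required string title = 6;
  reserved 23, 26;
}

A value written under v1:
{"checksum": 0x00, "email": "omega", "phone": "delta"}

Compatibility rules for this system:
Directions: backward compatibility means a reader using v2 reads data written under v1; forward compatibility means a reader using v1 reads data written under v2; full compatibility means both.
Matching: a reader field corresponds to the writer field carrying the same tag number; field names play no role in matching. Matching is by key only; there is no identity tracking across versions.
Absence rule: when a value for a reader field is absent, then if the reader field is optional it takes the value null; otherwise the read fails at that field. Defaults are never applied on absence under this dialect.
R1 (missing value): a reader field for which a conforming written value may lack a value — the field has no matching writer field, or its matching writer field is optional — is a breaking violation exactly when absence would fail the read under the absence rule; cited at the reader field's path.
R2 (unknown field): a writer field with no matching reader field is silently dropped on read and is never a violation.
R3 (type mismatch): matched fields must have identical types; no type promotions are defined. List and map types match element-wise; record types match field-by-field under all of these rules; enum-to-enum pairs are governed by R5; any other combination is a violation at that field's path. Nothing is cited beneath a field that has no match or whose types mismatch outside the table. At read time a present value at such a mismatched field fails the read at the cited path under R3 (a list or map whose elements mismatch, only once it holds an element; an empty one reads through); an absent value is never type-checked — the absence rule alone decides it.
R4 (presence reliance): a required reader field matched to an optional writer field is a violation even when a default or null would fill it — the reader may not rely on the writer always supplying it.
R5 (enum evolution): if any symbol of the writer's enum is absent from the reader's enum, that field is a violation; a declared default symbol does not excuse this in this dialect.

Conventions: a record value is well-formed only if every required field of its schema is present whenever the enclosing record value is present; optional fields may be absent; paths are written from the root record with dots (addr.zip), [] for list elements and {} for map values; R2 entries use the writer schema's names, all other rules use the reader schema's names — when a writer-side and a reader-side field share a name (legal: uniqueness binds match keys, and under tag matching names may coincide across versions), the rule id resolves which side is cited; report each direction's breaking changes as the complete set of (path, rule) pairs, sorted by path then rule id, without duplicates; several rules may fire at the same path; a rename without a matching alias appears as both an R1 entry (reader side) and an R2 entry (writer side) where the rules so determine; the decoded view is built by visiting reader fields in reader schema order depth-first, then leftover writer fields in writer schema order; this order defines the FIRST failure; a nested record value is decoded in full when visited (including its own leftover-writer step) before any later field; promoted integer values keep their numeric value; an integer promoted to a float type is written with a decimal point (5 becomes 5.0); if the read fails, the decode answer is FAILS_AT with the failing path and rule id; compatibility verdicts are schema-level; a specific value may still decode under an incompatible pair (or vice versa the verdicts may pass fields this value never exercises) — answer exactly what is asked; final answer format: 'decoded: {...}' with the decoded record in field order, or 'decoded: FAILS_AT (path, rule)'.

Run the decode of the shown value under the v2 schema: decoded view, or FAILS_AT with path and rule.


decoded: {"severity": null, "payload": 0x00, "notes": "omega", "title": "delta"}

in Session below, arrows point writer -> reader
decode (reader v2):
  severity := null (missing; optional => null)
  payload := 0x00 (from writer checksum)
  notes := "omega" (from writer email)
  title := "delta" (from writer phone)
  => decoded: {"severity": null, "payload": 0x00, "notes": "omega", "title": "delta"}


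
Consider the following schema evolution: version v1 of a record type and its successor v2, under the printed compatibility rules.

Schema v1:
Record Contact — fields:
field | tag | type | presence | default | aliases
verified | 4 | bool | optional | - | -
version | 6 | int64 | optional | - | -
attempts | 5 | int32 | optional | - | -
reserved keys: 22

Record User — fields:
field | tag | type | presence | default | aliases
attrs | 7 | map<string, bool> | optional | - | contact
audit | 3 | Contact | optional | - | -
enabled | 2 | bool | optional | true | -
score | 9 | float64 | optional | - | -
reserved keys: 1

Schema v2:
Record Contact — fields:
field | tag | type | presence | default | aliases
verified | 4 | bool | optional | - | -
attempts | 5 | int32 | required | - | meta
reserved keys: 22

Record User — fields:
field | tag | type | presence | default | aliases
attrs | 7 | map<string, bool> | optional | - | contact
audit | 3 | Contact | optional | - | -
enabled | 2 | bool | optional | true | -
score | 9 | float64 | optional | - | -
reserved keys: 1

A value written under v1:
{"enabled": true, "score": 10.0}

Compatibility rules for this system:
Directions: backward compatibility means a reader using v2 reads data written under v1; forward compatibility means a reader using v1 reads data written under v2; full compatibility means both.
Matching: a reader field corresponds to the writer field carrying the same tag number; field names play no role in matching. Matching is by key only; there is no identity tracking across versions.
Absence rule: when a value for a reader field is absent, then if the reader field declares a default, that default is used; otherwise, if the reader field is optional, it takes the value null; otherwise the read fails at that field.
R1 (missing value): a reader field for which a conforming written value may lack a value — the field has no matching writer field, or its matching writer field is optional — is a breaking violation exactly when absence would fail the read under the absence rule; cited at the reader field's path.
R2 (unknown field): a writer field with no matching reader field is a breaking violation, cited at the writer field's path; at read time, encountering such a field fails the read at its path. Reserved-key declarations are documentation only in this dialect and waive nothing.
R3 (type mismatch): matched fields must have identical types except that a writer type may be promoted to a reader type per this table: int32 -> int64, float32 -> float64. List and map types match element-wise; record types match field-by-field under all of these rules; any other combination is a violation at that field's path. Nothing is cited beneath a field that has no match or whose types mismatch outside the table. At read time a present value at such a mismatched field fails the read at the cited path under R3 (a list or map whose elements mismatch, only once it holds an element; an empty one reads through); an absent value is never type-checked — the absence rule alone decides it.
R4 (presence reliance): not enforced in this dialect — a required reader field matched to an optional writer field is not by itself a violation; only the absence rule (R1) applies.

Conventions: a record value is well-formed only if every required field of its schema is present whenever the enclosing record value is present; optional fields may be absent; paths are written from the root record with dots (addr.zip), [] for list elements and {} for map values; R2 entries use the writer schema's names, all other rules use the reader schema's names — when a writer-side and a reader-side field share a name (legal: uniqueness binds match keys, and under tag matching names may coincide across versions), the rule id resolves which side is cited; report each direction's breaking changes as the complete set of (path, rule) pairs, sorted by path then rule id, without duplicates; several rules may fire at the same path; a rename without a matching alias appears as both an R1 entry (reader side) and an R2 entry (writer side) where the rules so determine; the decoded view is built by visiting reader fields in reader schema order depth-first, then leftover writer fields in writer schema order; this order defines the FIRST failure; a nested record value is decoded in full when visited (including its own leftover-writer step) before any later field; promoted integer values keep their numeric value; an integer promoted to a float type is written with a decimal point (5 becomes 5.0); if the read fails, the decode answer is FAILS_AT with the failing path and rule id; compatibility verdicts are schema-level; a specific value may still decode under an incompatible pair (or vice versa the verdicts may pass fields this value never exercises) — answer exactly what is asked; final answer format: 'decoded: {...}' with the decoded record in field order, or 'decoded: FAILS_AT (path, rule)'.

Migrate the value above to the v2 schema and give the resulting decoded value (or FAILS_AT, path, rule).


decoded: {"attrs": null, "audit": null, "enabled": true, "score": 10.0}

in User below, arrows point writer -> reader
decode walk for User under reader schema v2:
  attrs := null (absent, optional -> null)
  audit := null (absent, optional -> null)
  enabled := true
  score := 10.0
  => decoded: {"attrs": null, "audit": null, "enabled": true, "score": 10.0}
checking off the User differences that do not matter here:
  field attempts in record Contact: optional changed to required -> shifts the User verdicts, not this decode
  removed field version from record Contact -> shifts the User verdicts, not this decode
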